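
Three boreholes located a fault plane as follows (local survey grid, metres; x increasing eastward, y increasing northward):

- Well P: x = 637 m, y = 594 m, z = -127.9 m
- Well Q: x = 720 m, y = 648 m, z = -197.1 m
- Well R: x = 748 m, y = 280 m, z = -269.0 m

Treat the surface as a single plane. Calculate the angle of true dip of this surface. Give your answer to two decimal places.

Let the plane be z = a·x + b·y + c.
Well Q−Well P: 83a + 54b = −69.2;  Well R−Well P: 111a − 314b = −141.1.
Solving gives a = −0.91553, b = 0.12572.
Gradient magnitude |∇z| = √(a² + b²) = √(0.83819 + 0.01581) = 0.92412.
True dip = arctan(0.92412) = 42.74°, dipping toward E (azimuth ≈ 098°).

42.74°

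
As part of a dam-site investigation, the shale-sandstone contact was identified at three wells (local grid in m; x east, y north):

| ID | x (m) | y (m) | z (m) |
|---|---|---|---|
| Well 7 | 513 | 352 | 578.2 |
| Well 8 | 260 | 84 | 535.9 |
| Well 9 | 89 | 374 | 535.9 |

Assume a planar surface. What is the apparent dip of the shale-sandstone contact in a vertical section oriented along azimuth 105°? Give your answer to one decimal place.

4.8°

Let the plane be z = a·x + b·y + c.
Well 8−Well 7: −253a − 268b = −42.3;  Well 9−Well 7: −424a + 22b = −42.3.
Solving gives a = 0.10291, b = 0.06068.
Unit vector along 105° is (sin 105°, cos 105°) = (0.9659, -0.2588).
Slope in that direction = a·(0.9659) + b·(-0.2588) = 0.08370.
Apparent dip = arctan|0.08370| = 4.8° (true dip is 6.8°, so apparent ≤ true as expected).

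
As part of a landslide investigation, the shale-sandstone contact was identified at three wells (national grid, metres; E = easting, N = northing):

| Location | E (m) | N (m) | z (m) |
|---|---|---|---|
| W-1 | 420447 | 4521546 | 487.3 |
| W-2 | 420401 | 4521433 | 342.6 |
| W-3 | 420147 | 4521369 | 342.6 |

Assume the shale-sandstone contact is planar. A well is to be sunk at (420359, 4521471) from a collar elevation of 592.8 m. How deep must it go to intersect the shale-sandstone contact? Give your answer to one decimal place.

Two edge vectors: W-1→W-2 = (-46, -113, -144.7), W-1→W-3 = (-300, -177, -144.7).
Normal n = (W-1→W-2) × (W-1→W-3) = (-9260.8, 36753.8, -25758).
So ∂z/∂E = −n_x/n_z = −0.359531019 and ∂z/∂N = −n_y/n_z = 1.426888734.
Intercept c from W-1: 487.3 + 151163.74 − 6451743.05 = −6300092.01.
At (420359, 4521471): z_contact = −151132.10 + 6451636.03 − 6300092.01 = 411.92 m.
Depth below ground = 592.8 − 411.92 = 180.9 m.

180.9 m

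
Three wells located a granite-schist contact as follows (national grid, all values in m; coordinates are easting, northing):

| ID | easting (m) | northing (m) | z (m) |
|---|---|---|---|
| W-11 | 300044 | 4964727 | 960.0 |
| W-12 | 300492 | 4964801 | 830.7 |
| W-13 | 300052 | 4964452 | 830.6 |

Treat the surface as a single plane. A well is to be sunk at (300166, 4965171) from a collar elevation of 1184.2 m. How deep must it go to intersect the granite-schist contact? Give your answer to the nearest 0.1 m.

64.5 m

Two edge vectors: W-11→W-12 = (448, 74, -129.3), W-11→W-13 = (8, -275, -129.4).
Normal n = (W-11→W-12) × (W-11→W-13) = (-45133.1, 56936.8, -123792).
So ∂z/∂easting = −n_x/n_z = −0.364588180 and ∂z/∂northing = −n_y/n_z = 0.459939253.
Intercept c from W-11: 960 + 109392.50 − 2283472.83 = −2173120.33.
At (300166, 4965171): z_contact = −109436.98 + 2283677.04 − 2173120.33 = 1119.73 m.
Depth below ground = 1184.2 − 1119.73 = 64.5 m.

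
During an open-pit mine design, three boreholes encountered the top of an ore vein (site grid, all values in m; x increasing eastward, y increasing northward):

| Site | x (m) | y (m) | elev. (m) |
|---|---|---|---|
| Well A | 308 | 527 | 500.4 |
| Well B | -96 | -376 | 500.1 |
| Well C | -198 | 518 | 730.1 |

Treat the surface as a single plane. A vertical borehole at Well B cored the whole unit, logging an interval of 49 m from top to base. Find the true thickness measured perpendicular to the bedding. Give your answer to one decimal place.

43.8 m

Two edge vectors: Well A→Well B = (-404, -903, -0.3), Well A→Well C = (-506, -9, 229.7).
Normal n = (Well A→Well B) × (Well A→Well C) = (-207421.8, 92950.6, -453282).
So ∂z/∂x = −n_x/n_z = −0.45760 and ∂z/∂y = −n_y/n_z = 0.20506.
|∇z| = √(a²+b²) = 0.50145, so dip δ = arctan(0.50145) = 26.63°.
True thickness = vertical thickness × cos δ = 49 × cos 26.63° = 43.8 m.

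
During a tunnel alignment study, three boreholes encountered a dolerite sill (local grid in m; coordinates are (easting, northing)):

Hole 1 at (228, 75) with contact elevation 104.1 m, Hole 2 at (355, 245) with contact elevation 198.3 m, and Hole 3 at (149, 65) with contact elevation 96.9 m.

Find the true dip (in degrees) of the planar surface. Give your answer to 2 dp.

28.25°

Two edge vectors: Hole 1→Hole 2 = (127, 170, 94.2), Hole 1→Hole 3 = (-79, -10, -7.2).
Normal n = (Hole 1→Hole 2) × (Hole 1→Hole 3) = (-282, -6527.4, 12160).
So ∂z/∂E = −n_x/n_z = 0.02319 and ∂z/∂N = −n_y/n_z = 0.53679.
Gradient magnitude |∇z| = √(a² + b²) = √(0.00054 + 0.28815) = 0.53729.
True dip = arctan(0.53729) = 28.25°, dipping toward S (azimuth ≈ 182°).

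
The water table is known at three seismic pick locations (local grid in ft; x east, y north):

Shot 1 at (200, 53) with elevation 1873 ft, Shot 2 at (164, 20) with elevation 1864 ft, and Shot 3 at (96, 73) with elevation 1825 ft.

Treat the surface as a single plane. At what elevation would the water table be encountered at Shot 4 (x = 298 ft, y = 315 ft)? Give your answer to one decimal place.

Let the plane be z = a·x + b·y + c.
Shot 2−Shot 1: −36a − 33b = −9;  Shot 3−Shot 1: −104a + 20b = −48.
Solving gives a = 0.42486, b = −0.19075.
Then c = 1873 − a·200 − b·53 = 1798.14.
At (298, 315): z = 126.6 − 60.1 + 1798.14 = 1864.7 ft.

1864.7 ft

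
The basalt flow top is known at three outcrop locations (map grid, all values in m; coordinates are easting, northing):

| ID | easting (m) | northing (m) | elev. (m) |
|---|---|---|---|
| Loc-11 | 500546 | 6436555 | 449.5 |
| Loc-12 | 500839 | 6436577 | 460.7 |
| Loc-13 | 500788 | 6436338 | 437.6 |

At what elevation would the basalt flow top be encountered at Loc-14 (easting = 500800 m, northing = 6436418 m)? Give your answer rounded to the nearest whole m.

445 m

Let the plane be z = a·easting + b·northing + c.
Loc-12−Loc-11: 293a + 22b = 11.2;  Loc-13−Loc-11: 242a − 217b = −11.9.
Solving gives a = 0.03147232, b = 0.08993687.
Then c = 449.5 − a·500546 − b·6436555 = −594187.45.
At (500800, 6436418): z = 15761.3 + 578871.3 − 594187.45 = 445.2 m.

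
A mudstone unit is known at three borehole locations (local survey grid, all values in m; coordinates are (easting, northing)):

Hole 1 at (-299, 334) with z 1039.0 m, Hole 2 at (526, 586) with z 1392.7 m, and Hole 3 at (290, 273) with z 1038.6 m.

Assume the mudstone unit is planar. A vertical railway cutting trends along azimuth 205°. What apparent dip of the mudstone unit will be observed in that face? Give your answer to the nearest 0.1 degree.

Two edge vectors: Hole 1→Hole 2 = (825, 252, 353.7), Hole 1→Hole 3 = (589, -61, -0.4).
Normal n = (Hole 1→Hole 2) × (Hole 1→Hole 3) = (21474.9, 208659.3, -198753).
So ∂z/∂E = −n_x/n_z = 0.10805 and ∂z/∂N = −n_y/n_z = 1.04984.
Unit vector along 205° is (sin 205°, cos 205°) = (-0.4226, -0.9063).
Slope in that direction = a·(-0.4226) + b·(-0.9063) = −0.99714.
Apparent dip = arctan|0.99714| = 44.9° (true dip is 46.5°, so apparent ≤ true as expected).

44.9°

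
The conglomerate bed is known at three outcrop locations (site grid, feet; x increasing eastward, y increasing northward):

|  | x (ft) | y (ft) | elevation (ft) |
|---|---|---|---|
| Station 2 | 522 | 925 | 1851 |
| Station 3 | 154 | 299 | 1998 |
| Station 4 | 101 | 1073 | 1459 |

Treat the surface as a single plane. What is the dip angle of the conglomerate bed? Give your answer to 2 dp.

43.72°

Two edge vectors: Station 2→Station 3 = (-368, -626, 147), Station 2→Station 4 = (-421, 148, -392).
Normal n = (Station 2→Station 3) × (Station 2→Station 4) = (223636, -206143, -318010).
So ∂z/∂x = −n_x/n_z = 0.70324 and ∂z/∂y = −n_y/n_z = −0.64823.
Gradient magnitude |∇z| = √(a² + b²) = √(0.49454 + 0.42020) = 0.95642.
True dip = arctan(0.95642) = 43.72°, dipping toward NW (azimuth ≈ 313°).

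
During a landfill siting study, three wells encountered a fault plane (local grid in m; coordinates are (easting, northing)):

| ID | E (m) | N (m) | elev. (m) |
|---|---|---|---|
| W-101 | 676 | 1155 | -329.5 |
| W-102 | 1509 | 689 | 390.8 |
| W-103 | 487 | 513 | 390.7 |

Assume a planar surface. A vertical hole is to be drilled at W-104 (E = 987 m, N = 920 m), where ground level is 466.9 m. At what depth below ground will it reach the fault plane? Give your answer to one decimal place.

455.4 m

Let the plane be z = a·E + b·N + c.
W-102−W-101: 833a − 466b = 720.3;  W-103−W-101: −189a − 642b = 720.2.
Solving gives a = 0.203608, b = −1.181748.
Then c = -329.5 − a·676 − b·1155 = 897.78.
At (987, 920): z_contact = 200.96 − 1087.21 + 897.78 = 11.53 m.
Depth below ground = 466.9 − 11.53 = 455.4 m.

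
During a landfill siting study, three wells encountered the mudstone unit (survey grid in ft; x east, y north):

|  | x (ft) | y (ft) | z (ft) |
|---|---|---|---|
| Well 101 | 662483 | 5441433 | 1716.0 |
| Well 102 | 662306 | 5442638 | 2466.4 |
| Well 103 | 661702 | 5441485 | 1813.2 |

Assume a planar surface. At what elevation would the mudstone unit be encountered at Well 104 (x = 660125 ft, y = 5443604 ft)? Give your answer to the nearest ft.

3239 ft

Let the plane be z = a·x + b·y + c.
Well 102−Well 101: −177a + 1205b = 750.4;  Well 103−Well 101: −781a + 52b = 97.2.
Solving gives a = −0.08381277, b = 0.61042750.
Then c = 1716 − a·662483 − b·5441433 = −3264359.82.
At (660125, 5443604): z = −55326.9 + 3322925.6 − 3264359.82 = 3238.9 ft.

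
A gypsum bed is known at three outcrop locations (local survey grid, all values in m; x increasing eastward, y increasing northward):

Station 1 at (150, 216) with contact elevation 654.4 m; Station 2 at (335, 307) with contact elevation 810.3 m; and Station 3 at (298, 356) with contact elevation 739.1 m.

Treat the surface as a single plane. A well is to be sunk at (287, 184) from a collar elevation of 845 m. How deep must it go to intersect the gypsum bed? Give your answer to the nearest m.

Two edge vectors: Station 1→Station 2 = (185, 91, 155.9), Station 1→Station 3 = (148, 140, 84.7).
Normal n = (Station 1→Station 2) × (Station 1→Station 3) = (-14118.3, 7403.7, 12432).
So ∂z/∂x = −n_x/n_z = 1.13564 and ∂z/∂y = −n_y/n_z = −0.59554.
Intercept c from Station 1: 654.4 − 170.35 + 128.64 = 612.69.
At (287, 184): z_contact = 325.9 − 109.6 + 612.69 = 829.0 m.
Depth below ground = 845 − 829.0 = 16 m.

16 m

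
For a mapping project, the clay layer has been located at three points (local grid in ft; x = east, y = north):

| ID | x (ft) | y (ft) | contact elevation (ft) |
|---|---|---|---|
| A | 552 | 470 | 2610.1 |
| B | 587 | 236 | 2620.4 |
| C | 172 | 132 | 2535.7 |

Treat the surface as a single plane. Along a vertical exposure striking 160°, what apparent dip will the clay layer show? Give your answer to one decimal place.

Two edge vectors: A→B = (35, -234, 10.3), A→C = (-380, -338, -74.4).
Normal n = (A→B) × (A→C) = (20891, -1310, -100750).
So ∂z/∂x = −n_x/n_z = 0.20735 and ∂z/∂y = −n_y/n_z = −0.01300.
Unit vector along 160° is (sin 160°, cos 160°) = (0.3420, -0.9397).
Slope in that direction = a·(0.3420) + b·(-0.9397) = 0.08314.
Apparent dip = arctan|0.08314| = 4.8° (true dip is 11.7°, so apparent ≤ true as expected).

4.8°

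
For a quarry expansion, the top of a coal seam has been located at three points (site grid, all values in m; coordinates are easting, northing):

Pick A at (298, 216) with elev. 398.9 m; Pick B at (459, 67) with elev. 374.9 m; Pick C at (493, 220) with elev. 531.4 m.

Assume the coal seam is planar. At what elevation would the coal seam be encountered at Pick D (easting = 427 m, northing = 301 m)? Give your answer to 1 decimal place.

Let the plane be z = a·easting + b·northing + c.
Pick B−Pick A: 161a − 149b = −24;  Pick C−Pick A: 195a + 4b = 132.5.
Solving gives a = 0.66152, b = 0.87587.
Then c = 398.9 − a·298 − b·216 = 12.58.
At (427, 301): z = 282.5 + 263.6 + 12.58 = 558.7 m.

558.7 m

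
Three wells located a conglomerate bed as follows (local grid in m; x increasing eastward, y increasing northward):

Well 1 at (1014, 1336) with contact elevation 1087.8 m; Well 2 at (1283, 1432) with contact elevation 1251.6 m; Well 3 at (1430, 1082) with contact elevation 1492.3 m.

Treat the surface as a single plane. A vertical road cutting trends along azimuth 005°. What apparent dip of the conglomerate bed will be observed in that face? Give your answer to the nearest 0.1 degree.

Two edge vectors: Well 1→Well 2 = (269, 96, 163.8), Well 1→Well 3 = (416, -254, 404.5).
Normal n = (Well 1→Well 2) × (Well 1→Well 3) = (80437.2, -40669.7, -108262).
So ∂z/∂x = −n_x/n_z = 0.74299 and ∂z/∂y = −n_y/n_z = −0.37566.
Unit vector along 005° is (sin 5°, cos 5°) = (0.0872, 0.9962).
Slope in that direction = a·(0.0872) + b·(0.9962) = −0.30947.
Apparent dip = arctan|0.30947| = 17.2° (true dip is 39.8°, so apparent ≤ true as expected).

17.2°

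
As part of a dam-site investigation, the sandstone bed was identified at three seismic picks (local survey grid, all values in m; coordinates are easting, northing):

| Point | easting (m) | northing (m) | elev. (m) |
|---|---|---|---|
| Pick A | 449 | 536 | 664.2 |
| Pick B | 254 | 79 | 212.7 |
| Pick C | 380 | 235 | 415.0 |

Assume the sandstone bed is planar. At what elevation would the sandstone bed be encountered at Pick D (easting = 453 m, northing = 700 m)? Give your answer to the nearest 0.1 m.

772.7 m

Let the plane be z = a·easting + b·northing + c.
Pick B−Pick A: −195a − 457b = −451.5;  Pick C−Pick A: −69a − 301b = −249.2.
Solving gives a = 0.81058, b = 0.64209.
Then c = 664.2 − a·449 − b·536 = −43.91.
At (453, 700): z = 367.2 + 449.5 − 43.91 = 772.7 m.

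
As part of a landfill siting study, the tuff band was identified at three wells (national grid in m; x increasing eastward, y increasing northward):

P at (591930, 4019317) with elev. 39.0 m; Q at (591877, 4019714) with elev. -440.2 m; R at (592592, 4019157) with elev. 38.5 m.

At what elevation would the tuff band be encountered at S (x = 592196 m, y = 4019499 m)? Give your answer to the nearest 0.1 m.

-268.4 m

Let the plane be z = a·x + b·y + c.
Q−P: −53a + 397b = −479.2;  R−P: 662a − 160b = −0.5.
Solving gives a = −0.302242327, b = −1.247402628.
Then c = 39 − a·591930 − b·4019317 = 5192651.89.
At (592196, 4019499): z = −178986.7 − 5013933.6 + 5192651.89 = -268.4 m.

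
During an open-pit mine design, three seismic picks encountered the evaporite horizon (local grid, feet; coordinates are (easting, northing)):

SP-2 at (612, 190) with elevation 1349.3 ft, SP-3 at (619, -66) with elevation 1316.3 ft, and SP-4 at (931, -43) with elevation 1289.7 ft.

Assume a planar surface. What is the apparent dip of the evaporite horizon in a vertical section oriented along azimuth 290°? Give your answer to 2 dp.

7.52°

Let the plane be z = a·E + b·N + c.
SP-3−SP-2: 7a − 256b = −33;  SP-4−SP-2: 319a − 233b = −59.6.
Solving gives a = −0.09457, b = 0.12632.
Unit vector along 290° is (sin 290°, cos 290°) = (-0.9397, 0.3420).
Slope in that direction = a·(-0.9397) + b·(0.3420) = 0.13207.
Apparent dip = arctan|0.13207| = 7.52° (true dip is 9.0°, so apparent ≤ true as expected).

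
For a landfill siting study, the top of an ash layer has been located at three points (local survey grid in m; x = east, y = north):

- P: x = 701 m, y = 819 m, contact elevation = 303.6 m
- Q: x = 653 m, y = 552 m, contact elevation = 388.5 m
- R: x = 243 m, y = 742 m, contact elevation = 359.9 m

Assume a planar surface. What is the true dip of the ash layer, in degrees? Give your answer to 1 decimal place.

17.4°

Two edge vectors: P→Q = (-48, -267, 84.9), P→R = (-458, -77, 56.3).
Normal n = (P→Q) × (P→R) = (-8494.8, -36181.8, -118590).
So ∂z/∂x = −n_x/n_z = −0.07163 and ∂z/∂y = −n_y/n_z = −0.30510.
Gradient magnitude |∇z| = √(a² + b²) = √(0.00513 + 0.09309) = 0.31340.
True dip = arctan(0.31340) = 17.4°, dipping toward NNE (azimuth ≈ 013°).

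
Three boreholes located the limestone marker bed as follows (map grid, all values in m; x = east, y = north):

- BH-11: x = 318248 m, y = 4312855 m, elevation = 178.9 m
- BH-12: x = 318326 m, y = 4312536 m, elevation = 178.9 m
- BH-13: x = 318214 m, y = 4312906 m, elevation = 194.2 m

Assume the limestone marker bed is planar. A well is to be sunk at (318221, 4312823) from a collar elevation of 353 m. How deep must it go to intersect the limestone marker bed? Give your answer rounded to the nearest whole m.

149 m

Two edge vectors: BH-11→BH-12 = (78, -319, 0), BH-11→BH-13 = (-34, 51, 15.3).
Normal n = (BH-11→BH-12) × (BH-11→BH-13) = (-4880.7, -1193.4, -6868).
So ∂z/∂x = −n_x/n_z = −0.71064356 and ∂z/∂y = −n_y/n_z = −0.17376238.
Intercept c from BH-11: 178.9 + 226160.89 + 749411.93 = 975751.73.
At (318221, 4312823): z_contact = −226141.7 − 749406.4 + 975751.73 = 203.6 m.
Depth below ground = 353 − 203.6 = 149 m.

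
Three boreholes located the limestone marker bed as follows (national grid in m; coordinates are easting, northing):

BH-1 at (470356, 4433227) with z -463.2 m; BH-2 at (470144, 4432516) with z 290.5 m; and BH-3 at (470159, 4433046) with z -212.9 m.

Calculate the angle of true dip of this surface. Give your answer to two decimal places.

45.66°

Let the plane be z = a·easting + b·northing + c.
BH-2−BH-1: −212a − 711b = 753.7;  BH-3−BH-1: −197a − 181b = 250.3.
Solving gives a = −0.40851, b = −0.93825.
Gradient magnitude |∇z| = √(a² + b²) = √(0.16688 + 0.88031) = 1.02333.
True dip = arctan(1.02333) = 45.66°, dipping toward NNE (azimuth ≈ 024°).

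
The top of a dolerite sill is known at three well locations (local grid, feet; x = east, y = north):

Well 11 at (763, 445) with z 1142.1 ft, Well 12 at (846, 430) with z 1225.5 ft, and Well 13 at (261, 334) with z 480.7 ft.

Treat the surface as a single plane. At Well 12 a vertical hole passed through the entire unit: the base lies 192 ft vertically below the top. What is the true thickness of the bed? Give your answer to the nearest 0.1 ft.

Let the plane be z = a·x + b·y + c.
Well 12−Well 11: 83a − 15b = 83.4;  Well 13−Well 11: −502a − 111b = −661.4.
Solving gives a = 1.14546, b = 0.77820.
|∇z| = √(a²+b²) = 1.38480, so dip δ = arctan(1.38480) = 54.17°.
True thickness = vertical thickness × cos δ = 192 × cos 54.17° = 112.4 ft.

112.4 ft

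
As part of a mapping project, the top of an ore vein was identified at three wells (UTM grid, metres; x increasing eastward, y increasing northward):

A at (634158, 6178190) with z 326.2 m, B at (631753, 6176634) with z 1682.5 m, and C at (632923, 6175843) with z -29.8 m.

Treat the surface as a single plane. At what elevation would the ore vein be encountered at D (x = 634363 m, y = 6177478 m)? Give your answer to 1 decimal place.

Two edge vectors: A→B = (-2405, -1556, 1356.3), A→C = (-1235, -2347, -356).
Normal n = (A→B) × (A→C) = (3737172.1, -2531210.5, 3722875).
So ∂z/∂x = −n_x/n_z = −1.003840338 and ∂z/∂y = −n_y/n_z = 0.679907464.
Intercept c from A: 326.2 + 636593.38 − 4200597.49 = −3563677.91.
At (634363, 6177478): z = −636799.2 + 4200113.4 − 3563677.91 = -363.7 m.

-363.7 m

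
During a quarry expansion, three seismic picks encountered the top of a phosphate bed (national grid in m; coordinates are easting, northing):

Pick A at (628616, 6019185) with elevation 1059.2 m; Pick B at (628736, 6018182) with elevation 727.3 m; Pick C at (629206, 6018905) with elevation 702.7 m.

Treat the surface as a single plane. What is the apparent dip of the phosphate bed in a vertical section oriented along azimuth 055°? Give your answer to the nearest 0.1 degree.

Two edge vectors: Pick A→Pick B = (120, -1003, -331.9), Pick A→Pick C = (590, -280, -356.5).
Normal n = (Pick A→Pick B) × (Pick A→Pick C) = (264637.5, -153041, 558170).
So ∂z/∂easting = −n_x/n_z = −0.47412 and ∂z/∂northing = −n_y/n_z = 0.27418.
Unit vector along 055° is (sin 55°, cos 55°) = (0.8192, 0.5736).
Slope in that direction = a·(0.8192) + b·(0.5736) = −0.23111.
Apparent dip = arctan|0.23111| = 13.0° (true dip is 28.7°, so apparent ≤ true as expected).

13.0°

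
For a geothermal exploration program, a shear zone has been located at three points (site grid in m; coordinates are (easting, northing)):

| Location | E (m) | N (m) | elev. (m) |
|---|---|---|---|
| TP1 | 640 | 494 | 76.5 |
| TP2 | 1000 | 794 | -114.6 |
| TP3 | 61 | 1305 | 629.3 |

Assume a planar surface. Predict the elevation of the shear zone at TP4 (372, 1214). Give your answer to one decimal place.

Let the plane be z = a·E + b·N + c.
TP2−TP1: 360a + 300b = −191.1;  TP3−TP1: −579a + 811b = 552.8.
Solving gives a = −0.688962, b = 0.189755.
Then c = 76.5 − a·640 − b·494 = 423.70.
At (372, 1214): z = −256.3 + 230.4 + 423.70 = 397.8 m.

397.8 m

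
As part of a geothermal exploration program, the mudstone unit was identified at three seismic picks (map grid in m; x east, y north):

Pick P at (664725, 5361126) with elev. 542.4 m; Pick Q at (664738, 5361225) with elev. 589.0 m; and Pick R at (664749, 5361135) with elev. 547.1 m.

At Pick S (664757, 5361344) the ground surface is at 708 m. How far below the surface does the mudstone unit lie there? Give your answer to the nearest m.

63 m

Two edge vectors: Pick P→Pick Q = (13, 99, 46.6), Pick P→Pick R = (24, 9, 4.7).
Normal n = (Pick P→Pick Q) × (Pick P→Pick R) = (45.9, 1057.3, -2259).
So ∂z/∂x = −n_x/n_z = 0.02031873 and ∂z/∂y = −n_y/n_z = 0.46803896.
Intercept c from Pick P: 542.4 − 13506.36 − 2509215.81 = −2522179.78.
At (664757, 5361344): z_contact = 13507.0 + 2509317.8 − 2522179.78 = 645.1 m.
Depth below ground = 708 − 645.1 = 63 m.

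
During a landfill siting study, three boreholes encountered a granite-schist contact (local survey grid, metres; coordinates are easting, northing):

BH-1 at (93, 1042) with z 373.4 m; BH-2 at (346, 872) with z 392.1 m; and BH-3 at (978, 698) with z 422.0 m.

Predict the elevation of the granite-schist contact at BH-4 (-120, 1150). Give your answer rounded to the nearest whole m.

Two edge vectors: BH-1→BH-2 = (253, -170, 18.7), BH-1→BH-3 = (885, -344, 48.6).
Normal n = (BH-1→BH-2) × (BH-1→BH-3) = (-1829.2, 4253.7, 63418).
So ∂z/∂easting = −n_x/n_z = 0.02884 and ∂z/∂northing = −n_y/n_z = −0.06707.
Intercept c from BH-1: 373.4 − 2.68 + 69.89 = 440.61.
At (-120, 1150): z = −3.5 − 77.1 + 440.61 = 360.0 m.

360 m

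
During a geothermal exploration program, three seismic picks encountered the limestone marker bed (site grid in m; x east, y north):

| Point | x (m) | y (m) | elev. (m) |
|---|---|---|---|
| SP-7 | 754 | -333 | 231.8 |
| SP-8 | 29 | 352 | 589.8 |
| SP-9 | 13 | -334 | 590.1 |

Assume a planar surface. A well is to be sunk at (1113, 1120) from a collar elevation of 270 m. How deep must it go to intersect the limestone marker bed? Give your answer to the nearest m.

Let the plane be z = a·x + b·y + c.
SP-8−SP-7: −725a + 685b = 358;  SP-9−SP-7: −741a − 1b = 358.3.
Solving gives a = −0.48355, b = 0.01084.
Then c = 231.8 − a·754 − b·-333 = 600.01.
At (1113, 1120): z_contact = −538.2 + 12.1 + 600.01 = 74.0 m.
Depth below ground = 270 − 74.0 = 196 m.

196 m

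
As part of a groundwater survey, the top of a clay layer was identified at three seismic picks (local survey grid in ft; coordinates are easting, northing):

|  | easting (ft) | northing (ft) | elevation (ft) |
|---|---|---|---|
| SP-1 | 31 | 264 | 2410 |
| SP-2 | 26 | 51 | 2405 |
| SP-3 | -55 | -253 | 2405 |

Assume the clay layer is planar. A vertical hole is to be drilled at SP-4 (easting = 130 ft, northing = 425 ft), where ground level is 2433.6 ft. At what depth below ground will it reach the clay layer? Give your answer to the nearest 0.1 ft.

Let the plane be z = a·easting + b·northing + c.
SP-2−SP-1: −5a − 213b = −5;  SP-3−SP-1: −86a − 517b = −5.
Solving gives a = −0.09661, b = 0.02574.
Then c = 2410 − a·31 − b·264 = 2406.20.
At (130, 425): z_contact = −12.56 + 10.94 + 2406.20 = 2404.58 ft.
Depth below ground = 2433.6 − 2404.58 = 29.0 ft.

29.0 ft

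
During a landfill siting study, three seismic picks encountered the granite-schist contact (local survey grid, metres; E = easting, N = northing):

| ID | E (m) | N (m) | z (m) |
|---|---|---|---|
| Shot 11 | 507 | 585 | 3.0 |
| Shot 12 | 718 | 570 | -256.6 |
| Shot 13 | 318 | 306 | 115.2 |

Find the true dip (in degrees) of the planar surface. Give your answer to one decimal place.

51.8°

Let the plane be z = a·E + b·N + c.
Shot 12−Shot 11: 211a − 15b = −259.6;  Shot 13−Shot 11: −189a − 279b = 112.2.
Solving gives a = −1.20108, b = 0.41148.
Gradient magnitude |∇z| = √(a² + b²) = √(1.44259 + 0.16932) = 1.26961.
True dip = arctan(1.26961) = 51.8°, dipping toward ESE (azimuth ≈ 109°).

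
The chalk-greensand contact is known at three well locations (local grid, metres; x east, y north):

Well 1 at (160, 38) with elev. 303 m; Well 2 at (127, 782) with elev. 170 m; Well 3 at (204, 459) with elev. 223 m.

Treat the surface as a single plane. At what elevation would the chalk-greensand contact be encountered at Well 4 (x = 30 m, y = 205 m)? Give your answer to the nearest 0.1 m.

Let the plane be z = a·x + b·y + c.
Well 2−Well 1: −33a + 744b = −133;  Well 3−Well 1: 44a + 421b = −80.
Solving gives a = −0.07564, b = −0.18212.
Then c = 303 − a·160 − b·38 = 322.02.
At (30, 205): z = −2.3 − 37.3 + 322.02 = 282.4 m.

282.4 m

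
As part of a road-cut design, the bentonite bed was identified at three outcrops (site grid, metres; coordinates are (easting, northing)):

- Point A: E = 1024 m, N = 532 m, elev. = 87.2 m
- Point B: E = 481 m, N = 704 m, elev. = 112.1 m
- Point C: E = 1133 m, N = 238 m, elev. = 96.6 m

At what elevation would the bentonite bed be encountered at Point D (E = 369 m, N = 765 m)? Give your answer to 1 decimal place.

Let the plane be z = a·E + b·N + c.
Point B−Point A: −543a + 172b = 24.9;  Point C−Point A: 109a − 294b = 9.4.
Solving gives a = −0.063434, b = −0.055491.
Then c = 87.2 − a·1024 − b·532 = 181.68.
At (369, 765): z = −23.4 − 42.5 + 181.68 = 115.8 m.

115.8 m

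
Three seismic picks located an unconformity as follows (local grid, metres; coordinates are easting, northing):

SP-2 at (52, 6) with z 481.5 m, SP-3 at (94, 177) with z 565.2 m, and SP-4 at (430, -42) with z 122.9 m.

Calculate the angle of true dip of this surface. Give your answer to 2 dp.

47.96°

Two edge vectors: SP-2→SP-3 = (42, 171, 83.7), SP-2→SP-4 = (378, -48, -358.6).
Normal n = (SP-2→SP-3) × (SP-2→SP-4) = (-57303, 46699.8, -66654).
So ∂z/∂easting = −n_x/n_z = −0.85971 and ∂z/∂northing = −n_y/n_z = 0.70063.
Gradient magnitude |∇z| = √(a² + b²) = √(0.73910 + 0.49088) = 1.10905.
True dip = arctan(1.10905) = 47.96°, dipping toward SE (azimuth ≈ 129°).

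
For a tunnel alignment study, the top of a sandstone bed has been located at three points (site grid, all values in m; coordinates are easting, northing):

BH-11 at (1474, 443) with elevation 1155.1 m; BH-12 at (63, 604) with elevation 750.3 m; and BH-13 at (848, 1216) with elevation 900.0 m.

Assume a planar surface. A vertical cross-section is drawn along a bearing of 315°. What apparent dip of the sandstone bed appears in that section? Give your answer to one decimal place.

15.1°

Two edge vectors: BH-11→BH-12 = (-1411, 161, -404.8), BH-11→BH-13 = (-626, 773, -255.1).
Normal n = (BH-11→BH-12) × (BH-11→BH-13) = (271839.3, -106541.3, -989917).
So ∂z/∂easting = −n_x/n_z = 0.27461 and ∂z/∂northing = −n_y/n_z = −0.10763.
Unit vector along 315° is (sin 315°, cos 315°) = (-0.7071, 0.7071).
Slope in that direction = a·(-0.7071) + b·(0.7071) = −0.27028.
Apparent dip = arctan|0.27028| = 15.1° (true dip is 16.4°, so apparent ≤ true as expected).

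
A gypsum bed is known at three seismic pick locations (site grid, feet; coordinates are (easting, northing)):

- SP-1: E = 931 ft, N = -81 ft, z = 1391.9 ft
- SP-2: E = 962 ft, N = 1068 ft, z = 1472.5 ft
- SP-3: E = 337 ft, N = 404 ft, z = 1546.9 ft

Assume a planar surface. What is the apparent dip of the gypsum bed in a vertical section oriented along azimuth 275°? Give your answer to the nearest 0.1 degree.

11.6°

Let the plane be z = a·E + b·N + c.
SP-2−SP-1: 31a + 1149b = 80.6;  SP-3−SP-1: −594a + 485b = 155.
Solving gives a = −0.19928, b = 0.07552.
Unit vector along 275° is (sin 275°, cos 275°) = (-0.9962, 0.0872).
Slope in that direction = a·(-0.9962) + b·(0.0872) = 0.20510.
Apparent dip = arctan|0.20510| = 11.6° (true dip is 12.0°, so apparent ≤ true as expected).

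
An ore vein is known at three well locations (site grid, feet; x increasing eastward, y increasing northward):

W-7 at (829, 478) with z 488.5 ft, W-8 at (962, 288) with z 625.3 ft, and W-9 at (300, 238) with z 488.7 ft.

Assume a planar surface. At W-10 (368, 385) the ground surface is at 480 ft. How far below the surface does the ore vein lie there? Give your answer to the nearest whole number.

Two edge vectors: W-7→W-8 = (133, -190, 136.8), W-7→W-9 = (-529, -240, 0.2).
Normal n = (W-7→W-8) × (W-7→W-9) = (32794, -72393.8, -132430).
So ∂z/∂x = −n_x/n_z = 0.24763 and ∂z/∂y = −n_y/n_z = −0.54666.
Intercept c from W-7: 488.5 − 205.29 + 261.30 = 544.51.
At (368, 385): z_contact = 91.1 − 210.5 + 544.51 = 425.2 ft.
Depth below ground = 480 − 425.2 = 55 ft.

55 ft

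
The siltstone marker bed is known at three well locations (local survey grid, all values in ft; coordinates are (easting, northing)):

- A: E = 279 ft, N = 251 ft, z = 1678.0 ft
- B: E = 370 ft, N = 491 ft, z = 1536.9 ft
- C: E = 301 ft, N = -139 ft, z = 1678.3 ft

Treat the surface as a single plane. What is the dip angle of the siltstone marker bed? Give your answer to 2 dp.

Two edge vectors: A→B = (91, 240, -141.1), A→C = (22, -390, 0.3).
Normal n = (A→B) × (A→C) = (-54957, -3131.5, -40770).
So ∂z/∂E = −n_x/n_z = −1.34798 and ∂z/∂N = −n_y/n_z = −0.07681.
Gradient magnitude |∇z| = √(a² + b²) = √(1.81704 + 0.00590) = 1.35016.
True dip = arctan(1.35016) = 53.47°, dipping toward E (azimuth ≈ 087°).

53.47°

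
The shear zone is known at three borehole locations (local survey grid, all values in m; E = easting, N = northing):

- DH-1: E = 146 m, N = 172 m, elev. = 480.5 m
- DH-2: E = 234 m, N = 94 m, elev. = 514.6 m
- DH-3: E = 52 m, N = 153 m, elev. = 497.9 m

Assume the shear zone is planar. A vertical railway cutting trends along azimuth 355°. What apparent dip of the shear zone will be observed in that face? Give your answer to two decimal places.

Let the plane be z = a·E + b·N + c.
DH-2−DH-1: 88a − 78b = 34.1;  DH-3−DH-1: −94a − 19b = 17.4.
Solving gives a = −0.07878, b = −0.52606.
Unit vector along 355° is (sin 355°, cos 355°) = (-0.0872, 0.9962).
Slope in that direction = a·(-0.0872) + b·(0.9962) = −0.51719.
Apparent dip = arctan|0.51719| = 27.35° (true dip is 28.0°, so apparent ≤ true as expected).

27.35°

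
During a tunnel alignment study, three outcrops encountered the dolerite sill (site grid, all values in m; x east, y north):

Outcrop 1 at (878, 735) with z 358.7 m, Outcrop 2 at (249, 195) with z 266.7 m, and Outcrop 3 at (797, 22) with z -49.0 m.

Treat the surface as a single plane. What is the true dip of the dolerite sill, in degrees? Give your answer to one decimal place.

Two edge vectors: Outcrop 1→Outcrop 2 = (-629, -540, -92), Outcrop 1→Outcrop 3 = (-81, -713, -407.7).
Normal n = (Outcrop 1→Outcrop 2) × (Outcrop 1→Outcrop 3) = (154562, -248991.3, 404737).
So ∂z/∂x = −n_x/n_z = −0.38188 and ∂z/∂y = −n_y/n_z = 0.61519.
Gradient magnitude |∇z| = √(a² + b²) = √(0.14583 + 0.37846) = 0.72408.
True dip = arctan(0.72408) = 35.9°, dipping toward SSE (azimuth ≈ 148°).

35.9°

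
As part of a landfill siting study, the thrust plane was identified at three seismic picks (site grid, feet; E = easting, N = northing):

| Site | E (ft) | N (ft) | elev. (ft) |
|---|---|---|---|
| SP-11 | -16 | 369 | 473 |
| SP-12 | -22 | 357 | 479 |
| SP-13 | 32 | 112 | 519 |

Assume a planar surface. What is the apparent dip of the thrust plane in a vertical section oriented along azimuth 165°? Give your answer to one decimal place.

7.8°

Two edge vectors: SP-11→SP-12 = (-6, -12, 6), SP-11→SP-13 = (48, -257, 46).
Normal n = (SP-11→SP-12) × (SP-11→SP-13) = (990, 564, 2118).
So ∂z/∂E = −n_x/n_z = −0.46742 and ∂z/∂N = −n_y/n_z = −0.26629.
Unit vector along 165° is (sin 165°, cos 165°) = (0.2588, -0.9659).
Slope in that direction = a·(0.2588) + b·(-0.9659) = 0.13624.
Apparent dip = arctan|0.13624| = 7.8° (true dip is 28.3°, so apparent ≤ true as expected).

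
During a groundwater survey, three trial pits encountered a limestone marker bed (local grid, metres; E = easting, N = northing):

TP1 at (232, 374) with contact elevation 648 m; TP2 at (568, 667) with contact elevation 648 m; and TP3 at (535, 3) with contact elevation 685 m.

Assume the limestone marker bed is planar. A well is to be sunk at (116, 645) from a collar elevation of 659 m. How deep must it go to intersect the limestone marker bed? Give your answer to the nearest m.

33 m

Two edge vectors: TP1→TP2 = (336, 293, 0), TP1→TP3 = (303, -371, 37).
Normal n = (TP1→TP2) × (TP1→TP3) = (10841, -12432, -213435).
So ∂z/∂E = −n_x/n_z = 0.05079 and ∂z/∂N = −n_y/n_z = −0.05825.
Intercept c from TP1: 648 − 11.78 + 21.78 = 658.00.
At (116, 645): z_contact = 5.9 − 37.6 + 658.00 = 626.3 m.
Depth below ground = 659 − 626.3 = 33 m.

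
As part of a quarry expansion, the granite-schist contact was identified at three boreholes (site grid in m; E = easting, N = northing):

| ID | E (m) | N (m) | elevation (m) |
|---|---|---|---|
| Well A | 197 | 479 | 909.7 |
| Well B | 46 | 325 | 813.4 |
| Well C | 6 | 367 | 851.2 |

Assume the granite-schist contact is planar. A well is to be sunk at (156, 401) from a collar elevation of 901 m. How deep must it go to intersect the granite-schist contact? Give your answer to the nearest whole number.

45 m

Let the plane be z = a·E + b·N + c.
Well B−Well A: −151a − 154b = −96.3;  Well C−Well A: −191a − 112b = −58.5.
Solving gives a = −0.14211, b = 0.76466.
Then c = 909.7 − a·197 − b·479 = 571.42.
At (156, 401): z_contact = −22.2 + 306.6 + 571.42 = 855.9 m.
Depth below ground = 901 − 855.9 = 45 m.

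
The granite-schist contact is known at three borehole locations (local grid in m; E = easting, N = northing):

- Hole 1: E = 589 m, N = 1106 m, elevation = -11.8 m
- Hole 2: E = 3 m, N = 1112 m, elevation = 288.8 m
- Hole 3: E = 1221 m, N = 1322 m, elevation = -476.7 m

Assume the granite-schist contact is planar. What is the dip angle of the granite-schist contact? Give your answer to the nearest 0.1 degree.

Let the plane be z = a·E + b·N + c.
Hole 2−Hole 1: −586a + 6b = 300.6;  Hole 3−Hole 1: 632a + 216b = −464.9.
Solving gives a = −0.51944, b = −0.63246.
Gradient magnitude |∇z| = √(a² + b²) = √(0.26982 + 0.40000) = 0.81843.
True dip = arctan(0.81843) = 39.3°, dipping toward NE (azimuth ≈ 039°).

39.3°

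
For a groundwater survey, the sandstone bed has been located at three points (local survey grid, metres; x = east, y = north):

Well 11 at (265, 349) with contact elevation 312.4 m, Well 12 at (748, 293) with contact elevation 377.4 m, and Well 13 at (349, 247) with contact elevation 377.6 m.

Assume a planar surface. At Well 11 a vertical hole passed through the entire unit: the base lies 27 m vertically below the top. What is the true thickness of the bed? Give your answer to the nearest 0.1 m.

Two edge vectors: Well 11→Well 12 = (483, -56, 65), Well 11→Well 13 = (84, -102, 65.2).
Normal n = (Well 11→Well 12) × (Well 11→Well 13) = (2978.8, -26031.6, -44562).
So ∂z/∂x = −n_x/n_z = 0.06685 and ∂z/∂y = −n_y/n_z = −0.58417.
|∇z| = √(a²+b²) = 0.58798, so dip δ = arctan(0.58798) = 30.45°.
True thickness = vertical thickness × cos δ = 27 × cos 30.45° = 23.3 m.

23.3 m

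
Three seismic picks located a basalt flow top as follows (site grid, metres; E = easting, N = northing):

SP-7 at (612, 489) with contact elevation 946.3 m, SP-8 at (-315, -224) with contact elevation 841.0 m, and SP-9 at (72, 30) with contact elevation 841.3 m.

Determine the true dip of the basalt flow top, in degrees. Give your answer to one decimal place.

50.1°

Let the plane be z = a·E + b·N + c.
SP-8−SP-7: −927a − 713b = −105.3;  SP-9−SP-7: −540a − 459b = −105.
Solving gives a = −0.65556, b = 1.00000.
Gradient magnitude |∇z| = √(a² + b²) = √(0.42975 + 1.00000) = 1.19572.
True dip = arctan(1.19572) = 50.1°, dipping toward SSE (azimuth ≈ 147°).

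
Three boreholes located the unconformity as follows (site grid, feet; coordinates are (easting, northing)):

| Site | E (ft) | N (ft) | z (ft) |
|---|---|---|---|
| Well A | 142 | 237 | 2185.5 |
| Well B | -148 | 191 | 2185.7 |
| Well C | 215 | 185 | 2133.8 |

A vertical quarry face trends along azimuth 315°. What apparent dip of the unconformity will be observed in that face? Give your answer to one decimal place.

Let the plane be z = a·E + b·N + c.
Well B−Well A: −290a − 46b = 0.2;  Well C−Well A: 73a − 52b = −51.7.
Solving gives a = −0.12955, b = 0.81237.
Unit vector along 315° is (sin 315°, cos 315°) = (-0.7071, 0.7071).
Slope in that direction = a·(-0.7071) + b·(0.7071) = 0.66603.
Apparent dip = arctan|0.66603| = 33.7° (true dip is 39.4°, so apparent ≤ true as expected).

33.7°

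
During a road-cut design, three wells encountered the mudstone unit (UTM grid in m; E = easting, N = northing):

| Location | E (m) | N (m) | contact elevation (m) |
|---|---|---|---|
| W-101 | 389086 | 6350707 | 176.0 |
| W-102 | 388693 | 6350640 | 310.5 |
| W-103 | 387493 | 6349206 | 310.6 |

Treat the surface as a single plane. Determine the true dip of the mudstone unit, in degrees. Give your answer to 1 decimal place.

Two edge vectors: W-101→W-102 = (-393, -67, 134.5), W-101→W-103 = (-1593, -1501, 134.6).
Normal n = (W-101→W-102) × (W-101→W-103) = (192866.3, -161360.7, 483162).
So ∂z/∂E = −n_x/n_z = −0.39918 and ∂z/∂N = −n_y/n_z = 0.33397.
Gradient magnitude |∇z| = √(a² + b²) = √(0.15934 + 0.11153) = 0.52046.
True dip = arctan(0.52046) = 27.5°, dipping toward SE (azimuth ≈ 130°).

27.5°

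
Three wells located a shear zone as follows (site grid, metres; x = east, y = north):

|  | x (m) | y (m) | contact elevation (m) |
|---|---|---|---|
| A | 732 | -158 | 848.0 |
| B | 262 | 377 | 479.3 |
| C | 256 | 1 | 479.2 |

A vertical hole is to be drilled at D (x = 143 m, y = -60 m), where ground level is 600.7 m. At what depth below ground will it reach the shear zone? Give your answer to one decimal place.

Two edge vectors: A→B = (-470, 535, -368.7), A→C = (-476, 159, -368.8).
Normal n = (A→B) × (A→C) = (-138684.7, 2165.2, 179930).
So ∂z/∂x = −n_x/n_z = 0.77077 and ∂z/∂y = −n_y/n_z = −0.01203.
Intercept c from A: 848 − 564.20 − 1.90 = 281.89.
At (143, -60): z_contact = 110.22 + 0.72 + 281.89 = 392.84 m.
Depth below ground = 600.7 − 392.84 = 207.9 m.

207.9 m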